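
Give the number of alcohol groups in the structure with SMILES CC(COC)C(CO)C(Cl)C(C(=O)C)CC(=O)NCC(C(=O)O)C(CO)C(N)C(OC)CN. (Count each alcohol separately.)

2

pendant –CH2OCH3: C–O–C linkage → ether.
pendant –CH2OH on an sp³ backbone C → alcohol.
halogen on an sp³ carbon → alkyl halide.
pendant –COCH3: carbonyl C bonded to two carbons → ketone.
–C(=O)–N– linkage → amide (the N is not an amine).
pendant –COOH: carbonyl C bonded to C and –OH → carboxylic acid.
pendant –CH2OH on an sp³ backbone C → alcohol.
–NH2 on an sp³ carbon with no adjacent C=O → amine.
pendant –OCH3: C–O–C with sp³ C, no adjacent C=O → ether.
–NH2 on an sp³ carbon with no adjacent C=O → amine.
Alcohol appears at: CH(CH2OH), CH(CH2OH) → 2.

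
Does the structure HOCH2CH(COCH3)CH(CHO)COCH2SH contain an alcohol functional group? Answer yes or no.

yes

HO– on an sp³ carbon → alcohol.
pendant –COCH3: carbonyl C bonded to two carbons → ketone.
pendant –CHO: carbonyl C bonded to C and H → aldehyde.
–C(=O)– with carbon on both sides → ketone.
–SH on an sp³ carbon → thiol.
The HOCH2 segment supplies the alcohol: HO– on an sp³ carbon → alcohol.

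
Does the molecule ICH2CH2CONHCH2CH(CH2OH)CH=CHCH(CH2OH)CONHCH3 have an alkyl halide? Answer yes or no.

halogen on an sp³ carbon → alkyl halide.
–C(=O)–N– linkage → amide (the N is not an amine).
pendant –CH2OH on an sp³ backbone C → alcohol.
C=C double bond → alkene.
pendant –CH2OH on an sp³ backbone C → alcohol.
–C(=O)NHCH3: carbonyl C bonded to C and to N → amide (the N is not an amine).
The ICH2 segment supplies the alkyl halide: halogen on an sp³ carbon → alkyl halide.

yes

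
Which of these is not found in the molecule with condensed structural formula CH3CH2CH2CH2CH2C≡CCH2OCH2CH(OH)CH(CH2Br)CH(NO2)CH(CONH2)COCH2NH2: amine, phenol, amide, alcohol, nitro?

nitro: present (CH(NO2) — –NO2 on an sp³ carbon → nitro (the N=O is not a carbonyl)).
amine: present (CH2NH2 — –NH2 on an sp³ carbon with no adjacent C=O → amine).
alcohol: present (CH(OH) — –OH on an sp³ carbon → alcohol (secondary)).
amide: present (CH(CONH2) — pendant –CONH2: carbonyl C bonded to C and N → amide).
phenol: absent. In CH(OH), the –OH is on an sp³ carbon, not on an aromatic ring, so it is an alcohol.

phenol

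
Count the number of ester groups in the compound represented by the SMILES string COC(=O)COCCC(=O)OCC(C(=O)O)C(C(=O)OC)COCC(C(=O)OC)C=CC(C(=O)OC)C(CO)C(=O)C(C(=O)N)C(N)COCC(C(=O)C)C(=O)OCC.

Taking each segment in turn:
  CH3OOC: CH3O–C(=O)–: carbonyl C bonded to C and to –OCH3 → ester (not ketone + ether).
  CH2OCH2: C–O–C with sp³ carbons on both sides and no adjacent C=O → ether.
  CH2COOCH2: –C(=O)–O–C with C on the carbonyl side → ester.
  CH(COOH): pendant –COOH: carbonyl C bonded to C and –OH → carboxylic acid.
  CH(COOCH3): pendant –COOCH3: carbonyl C bonded to C and –OCH3 → ester.
  CH2OCH2: C–O–C with sp³ carbons on both sides and no adjacent C=O → ether.
  CH(COOCH3): pendant –COOCH3: carbonyl C bonded to C and –OCH3 → ester.
  CH=CH: C=C double bond → alkene.
  CH(COOCH3): pendant –COOCH3: carbonyl C bonded to C and –OCH3 → ester.
  CH(CH2OH): pendant –CH2OH on an sp³ backbone C → alcohol.
  CO: –C(=O)– with carbon on both sides → ketone.
  CH(CONH2): pendant –CONH2: carbonyl C bonded to C and N → amide.
  CH(NH2): –NH2 on an sp³ carbon with no adjacent C=O → amine.
  CH2OCH2: C–O–C with sp³ carbons on both sides and no adjacent C=O → ether.
  CH(COCH3): pendant –COCH3: carbonyl C bonded to two carbons → ketone.
  COOCH2CH3: –C(=O)OCH2CH3: carbonyl C bonded to C and to –OEt → ester.
Ester appears at: CH3OOC, CH2COOCH2, CH(COOCH3), CH(COOCH3), CH(COOCH3), COOCH2CH3 → 6.

6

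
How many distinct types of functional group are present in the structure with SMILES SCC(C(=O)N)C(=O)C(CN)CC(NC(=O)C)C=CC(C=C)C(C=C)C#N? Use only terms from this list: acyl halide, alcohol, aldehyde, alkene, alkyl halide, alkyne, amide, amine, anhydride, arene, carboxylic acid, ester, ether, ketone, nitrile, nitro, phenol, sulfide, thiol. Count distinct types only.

–SH on an sp³ carbon → thiol.
pendant –CONH2: carbonyl C bonded to C and N → amide.
–C(=O)– with carbon on both sides → ketone.
pendant –CH2NH2: N on sp³ C, no adjacent C=O → amine.
pendant –NHC(=O)CH3: N bonded to a carbonyl → amide (not amine).
C=C double bond → alkene.
pendant –CH=CH2: C=C double bond → alkene.
pendant –CH=CH2: C=C double bond → alkene.
–C≡N: carbon triple-bonded to nitrogen → nitrile.
Distinct types present: alkene, amide, amine, ketone, nitrile, thiol.

6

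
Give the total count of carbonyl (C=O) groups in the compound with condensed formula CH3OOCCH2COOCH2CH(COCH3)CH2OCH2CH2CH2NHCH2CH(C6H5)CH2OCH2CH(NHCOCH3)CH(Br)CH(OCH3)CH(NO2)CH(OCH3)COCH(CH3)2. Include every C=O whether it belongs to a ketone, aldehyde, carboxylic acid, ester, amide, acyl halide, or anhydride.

CH3OOC: ester, 1 C=O (running total 1).
CH2COOCH2: ester, 1 C=O (running total 2).
CH(COCH3): ketone, 1 C=O (running total 3).
CH(NHCOCH3): amide, 1 C=O (running total 4).
CO: ketone, 1 C=O (running total 5).

5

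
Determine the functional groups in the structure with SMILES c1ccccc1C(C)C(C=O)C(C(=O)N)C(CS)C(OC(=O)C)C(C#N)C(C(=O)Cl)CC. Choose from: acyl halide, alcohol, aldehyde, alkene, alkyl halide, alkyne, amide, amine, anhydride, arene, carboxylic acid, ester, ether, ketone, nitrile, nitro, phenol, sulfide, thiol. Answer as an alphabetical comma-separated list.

Working along the chain:
  C6H5: C6H5– phenyl ring → arene.
  CH(CHO): pendant –CHO: carbonyl C bonded to C and H → aldehyde.
  CH(CONH2): pendant –CONH2: carbonyl C bonded to C and N → amide.
  CH(CH2SH): pendant –CH2SH → thiol.
  CH(OCOCH3): pendant –OC(=O)CH3: an acyloxy group → ester.
  CH(CN): pendant –C≡N: nitrile.
  CH(COCl): pendant –C(=O)X: carbonyl C bonded to C and halogen → acyl halide.

acyl halide, aldehyde, amide, arene, ester, nitrile, thiol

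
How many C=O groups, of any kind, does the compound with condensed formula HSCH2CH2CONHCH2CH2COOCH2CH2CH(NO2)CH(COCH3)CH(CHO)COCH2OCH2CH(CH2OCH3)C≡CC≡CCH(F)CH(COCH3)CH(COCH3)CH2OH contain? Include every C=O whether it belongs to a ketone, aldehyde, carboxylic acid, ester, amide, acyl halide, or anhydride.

7

CH2CONHCH2: amide, 1 C=O (running total 1).
CH2COOCH2: ester, 1 C=O (running total 2).
CH(COCH3): ketone, 1 C=O (running total 3).
CH(CHO): aldehyde, 1 C=O (running total 4).
CO: ketone, 1 C=O (running total 5).
CH(COCH3): ketone, 1 C=O (running total 6).
CH(COCH3): ketone, 1 C=O (running total 7).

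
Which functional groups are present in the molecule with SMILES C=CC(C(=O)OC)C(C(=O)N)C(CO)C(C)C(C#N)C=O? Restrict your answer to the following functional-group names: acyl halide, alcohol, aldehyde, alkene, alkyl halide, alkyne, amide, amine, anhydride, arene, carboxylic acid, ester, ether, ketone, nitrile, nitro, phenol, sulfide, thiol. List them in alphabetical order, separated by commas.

alcohol, aldehyde, alkene, amide, ester, nitrile

C=C double bond → alkene.
pendant –COOCH3: carbonyl C bonded to C and –OCH3 → ester.
pendant –CONH2: carbonyl C bonded to C and N → amide.
pendant –CH2OH on an sp³ backbone C → alcohol.
pendant –C≡N: nitrile.
terminal –CHO: carbonyl C bonded to H and C → aldehyde.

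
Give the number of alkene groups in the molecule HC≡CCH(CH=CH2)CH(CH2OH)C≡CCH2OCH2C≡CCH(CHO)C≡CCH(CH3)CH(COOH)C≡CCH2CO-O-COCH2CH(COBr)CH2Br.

1

Taking each segment in turn:
  HC≡C: C≡C triple bond → alkyne.
  CH(CH=CH2): pendant –CH=CH2: C=C double bond → alkene.
  CH(CH2OH): pendant –CH2OH on an sp³ backbone C → alcohol.
  C≡C: C≡C triple bond → alkyne.
  CH2OCH2: C–O–C with sp³ carbons on both sides and no adjacent C=O → ether.
  C≡C: C≡C triple bond → alkyne.
  CH(CHO): pendant –CHO: carbonyl C bonded to C and H → aldehyde.
  C≡C: C≡C triple bond → alkyne.
  CH(COOH): pendant –COOH: carbonyl C bonded to C and –OH → carboxylic acid.
  C≡C: C≡C triple bond → alkyne.
  CH2CO-O-COCH2: two acyl groups sharing one oxygen, –C(=O)–O–C(=O)– → anhydride.
  CH(COBr): pendant –C(=O)X: carbonyl C bonded to C and halogen → acyl halide.
  CH2Br: halogen on an sp³ carbon → alkyl halide.
Alkene appears at: CH(CH=CH2) → 1.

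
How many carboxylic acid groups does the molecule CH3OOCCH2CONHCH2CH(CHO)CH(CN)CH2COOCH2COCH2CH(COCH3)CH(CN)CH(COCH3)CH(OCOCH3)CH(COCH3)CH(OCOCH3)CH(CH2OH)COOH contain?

Working along the chain:
  CH3OOC: CH3O–C(=O)–: carbonyl C bonded to C and to –OCH3 → ester (not ketone + ether).
  CH2CONHCH2: –C(=O)–N– linkage → amide (the N is not an amine).
  CH(CHO): pendant –CHO: carbonyl C bonded to C and H → aldehyde.
  CH(CN): pendant –C≡N: nitrile.
  CH2COOCH2: –C(=O)–O–C with C on the carbonyl side → ester.
  CO: –C(=O)– with carbon on both sides → ketone.
  CH(COCH3): pendant –COCH3: carbonyl C bonded to two carbons → ketone.
  CH(CN): pendant –C≡N: nitrile.
  CH(COCH3): pendant –COCH3: carbonyl C bonded to two carbons → ketone.
  CH(OCOCH3): pendant –OC(=O)CH3: an acyloxy group → ester.
  CH(COCH3): pendant –COCH3: carbonyl C bonded to two carbons → ketone.
  CH(OCOCH3): pendant –OC(=O)CH3: an acyloxy group → ester.
  CH(CH2OH): pendant –CH2OH on an sp³ backbone C → alcohol.
  COOH: –COOH: carbonyl C bonded to –OH and C → carboxylic acid (the –OH is not a separate alcohol).
Carboxylic acid appears at: COOH → 1.

1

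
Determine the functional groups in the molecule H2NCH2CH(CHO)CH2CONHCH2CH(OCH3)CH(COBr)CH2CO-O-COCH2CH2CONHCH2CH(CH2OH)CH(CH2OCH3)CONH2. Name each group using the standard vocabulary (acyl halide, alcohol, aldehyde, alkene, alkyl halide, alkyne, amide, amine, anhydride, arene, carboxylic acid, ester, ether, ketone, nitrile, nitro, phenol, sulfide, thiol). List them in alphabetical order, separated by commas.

Working along the chain:
  H2NCH2: –NH2 on an sp³ carbon with no adjacent C=O → amine.
  CH(CHO): pendant –CHO: carbonyl C bonded to C and H → aldehyde.
  CH2CONHCH2: –C(=O)–N– linkage → amide (the N is not an amine).
  CH(OCH3): pendant –OCH3: C–O–C with sp³ C, no adjacent C=O → ether.
  CH(COBr): pendant –C(=O)X: carbonyl C bonded to C and halogen → acyl halide.
  CH2CO-O-COCH2: two acyl groups sharing one oxygen, –C(=O)–O–C(=O)– → anhydride.
  CH2CONHCH2: –C(=O)–N– linkage → amide (the N is not an amine).
  CH(CH2OH): pendant –CH2OH on an sp³ backbone C → alcohol.
  CH(CH2OCH3): pendant –CH2OCH3: C–O–C linkage → ether.
  CONH2: –C(=O)NH2: carbonyl C bonded to C and to N → amide (the N is not a separate amine).

acyl halide, alcohol, aldehyde, amide, amine, anhydride, ether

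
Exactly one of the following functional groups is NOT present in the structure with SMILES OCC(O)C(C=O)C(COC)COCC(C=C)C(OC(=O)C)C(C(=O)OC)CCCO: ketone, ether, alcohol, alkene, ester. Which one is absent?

alkene: present (CH(CH=CH2) — pendant –CH=CH2: C=C double bond → alkene).
alcohol: present (HOCH2 — HO– on an sp³ carbon → alcohol).
ether: present (CH(CH2OCH3) — pendant –CH2OCH3: C–O–C linkage → ether).
ester: present (CH(OCOCH3) — pendant –OC(=O)CH3: an acyloxy group → ester).
ketone: absent. In each of CH(OCOCH3) and CH(COOCH3), the C=O is bonded to an –O–C group, which defines an ester, not a ketone. In CH(CHO), the carbonyl carbon carries an H, so it is an aldehyde, not a ketone.

ketone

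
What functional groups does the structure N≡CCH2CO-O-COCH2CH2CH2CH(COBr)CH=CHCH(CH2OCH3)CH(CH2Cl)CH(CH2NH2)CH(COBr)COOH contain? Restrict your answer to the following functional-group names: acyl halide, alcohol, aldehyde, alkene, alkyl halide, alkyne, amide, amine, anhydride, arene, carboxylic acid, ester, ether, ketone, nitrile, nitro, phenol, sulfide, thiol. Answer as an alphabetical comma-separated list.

acyl halide, alkene, alkyl halide, amine, anhydride, carboxylic acid, ether, nitrile

Reading the structure from left to right:
  N≡C: N≡C–: carbon triple-bonded to nitrogen → nitrile.
  CH2CO-O-COCH2: two acyl groups sharing one oxygen, –C(=O)–O–C(=O)– → anhydride.
  CH(COBr): pendant –C(=O)X: carbonyl C bonded to C and halogen → acyl halide.
  CH=CH: C=C double bond → alkene.
  CH(CH2OCH3): pendant –CH2OCH3: C–O–C linkage → ether.
  CH(CH2Cl): pendant –CH2X: halogen on sp³ carbon → alkyl halide.
  CH(CH2NH2): pendant –CH2NH2: N on sp³ C, no adjacent C=O → amine.
  CH(COBr): pendant –C(=O)X: carbonyl C bonded to C and halogen → acyl halide.
  COOH: –COOH: carbonyl C bonded to –OH and C → carboxylic acid (the –OH is not a separate alcohol).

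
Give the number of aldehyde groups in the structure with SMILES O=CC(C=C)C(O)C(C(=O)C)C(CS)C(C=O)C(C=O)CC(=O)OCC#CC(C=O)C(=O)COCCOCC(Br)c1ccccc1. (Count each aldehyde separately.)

terminal –CHO: carbonyl C bonded to H and C → aldehyde.
pendant –CH=CH2: C=C double bond → alkene.
–OH on an sp³ carbon → alcohol (secondary).
pendant –COCH3: carbonyl C bonded to two carbons → ketone.
pendant –CH2SH → thiol.
pendant –CHO: carbonyl C bonded to C and H → aldehyde.
pendant –CHO: carbonyl C bonded to C and H → aldehyde.
–C(=O)–O–C with C on the carbonyl side → ester.
C≡C triple bond → alkyne.
pendant –CHO: carbonyl C bonded to C and H → aldehyde.
–C(=O)– with carbon on both sides → ketone.
C–O–C with sp³ carbons on both sides and no adjacent C=O → ether.
C–O–C with sp³ carbons on both sides and no adjacent C=O → ether.
halogen on an sp³ carbon → alkyl halide.
–C6H5 phenyl ring → arene.
Aldehyde appears at: OHC, CH(CHO), CH(CHO), CH(CHO) → 4.

4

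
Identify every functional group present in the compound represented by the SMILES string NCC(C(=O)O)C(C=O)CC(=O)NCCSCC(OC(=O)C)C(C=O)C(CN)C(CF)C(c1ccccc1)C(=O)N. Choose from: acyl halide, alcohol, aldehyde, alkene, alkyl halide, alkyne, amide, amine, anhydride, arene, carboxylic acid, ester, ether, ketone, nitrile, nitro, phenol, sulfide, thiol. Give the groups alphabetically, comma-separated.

aldehyde, alkyl halide, amide, amine, arene, carboxylic acid, ester, sulfide

Working along the chain:
  H2NCH2: –NH2 on an sp³ carbon with no adjacent C=O → amine.
  CH(COOH): pendant –COOH: carbonyl C bonded to C and –OH → carboxylic acid.
  CH(CHO): pendant –CHO: carbonyl C bonded to C and H → aldehyde.
  CH2CONHCH2: –C(=O)–N– linkage → amide (the N is not an amine).
  CH2SCH2: C–S–C linkage → sulfide (thioether).
  CH(OCOCH3): pendant –OC(=O)CH3: an acyloxy group → ester.
  CH(CHO): pendant –CHO: carbonyl C bonded to C and H → aldehyde.
  CH(CH2NH2): pendant –CH2NH2: N on sp³ C, no adjacent C=O → amine.
  CH(CH2F): pendant –CH2X: halogen on sp³ carbon → alkyl halide.
  CH(C6H5): pendant –C6H5: benzene ring → arene.
  CONH2: –C(=O)NH2: carbonyl C bonded to C and to N → amide (the N is not a separate amine).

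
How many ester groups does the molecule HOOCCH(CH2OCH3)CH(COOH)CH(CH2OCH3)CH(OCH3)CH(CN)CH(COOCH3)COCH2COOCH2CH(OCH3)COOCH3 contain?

3

–COOH: carbonyl C bonded to –OH and C → carboxylic acid (the –OH is not a separate alcohol).
pendant –CH2OCH3: C–O–C linkage → ether.
pendant –COOH: carbonyl C bonded to C and –OH → carboxylic acid.
pendant –CH2OCH3: C–O–C linkage → ether.
pendant –OCH3: C–O–C with sp³ C, no adjacent C=O → ether.
pendant –C≡N: nitrile.
pendant –COOCH3: carbonyl C bonded to C and –OCH3 → ester.
–C(=O)– with carbon on both sides → ketone.
–C(=O)–O–C with C on the carbonyl side → ester.
pendant –OCH3: C–O–C with sp³ C, no adjacent C=O → ether.
–C(=O)OCH3: carbonyl C bonded to C and to –OCH3 → ester (not ketone + ether).
Ester appears at: CH(COOCH3), CH2COOCH2, COOCH3 → 3.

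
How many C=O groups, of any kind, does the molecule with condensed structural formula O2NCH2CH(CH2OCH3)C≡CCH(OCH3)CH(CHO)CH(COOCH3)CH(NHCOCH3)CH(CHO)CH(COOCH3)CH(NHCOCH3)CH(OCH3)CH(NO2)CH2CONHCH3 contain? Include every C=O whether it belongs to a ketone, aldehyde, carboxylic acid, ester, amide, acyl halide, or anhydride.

7

CH(CHO): aldehyde, 1 C=O (running total 1).
CH(COOCH3): ester, 1 C=O (running total 2).
CH(NHCOCH3): amide, 1 C=O (running total 3).
CH(CHO): aldehyde, 1 C=O (running total 4).
CH(COOCH3): ester, 1 C=O (running total 5).
CH(NHCOCH3): amide, 1 C=O (running total 6).
CONHCH3: amide, 1 C=O (running total 7).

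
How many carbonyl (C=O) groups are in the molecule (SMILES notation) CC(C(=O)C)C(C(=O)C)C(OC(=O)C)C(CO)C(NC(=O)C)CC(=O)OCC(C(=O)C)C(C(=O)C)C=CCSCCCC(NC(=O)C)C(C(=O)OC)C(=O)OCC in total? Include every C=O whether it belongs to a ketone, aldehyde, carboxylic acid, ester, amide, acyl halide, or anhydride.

10

CH(COCH3): ketone, 1 C=O (running total 1).
CH(COCH3): ketone, 1 C=O (running total 2).
CH(OCOCH3): ester, 1 C=O (running total 3).
CH(NHCOCH3): amide, 1 C=O (running total 4).
CH2COOCH2: ester, 1 C=O (running total 5).
CH(COCH3): ketone, 1 C=O (running total 6).
CH(COCH3): ketone, 1 C=O (running total 7).
CH(NHCOCH3): amide, 1 C=O (running total 8).
CH(COOCH3): ester, 1 C=O (running total 9).
COOCH2CH3: ester, 1 C=O (running total 10).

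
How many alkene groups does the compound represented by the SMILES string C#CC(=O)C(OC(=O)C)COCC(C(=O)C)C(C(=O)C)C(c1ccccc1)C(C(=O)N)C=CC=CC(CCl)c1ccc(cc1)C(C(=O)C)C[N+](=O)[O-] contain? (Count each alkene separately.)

Taking each segment in turn:
  HC≡C: C≡C triple bond → alkyne.
  CO: –C(=O)– with carbon on both sides → ketone.
  CH(OCOCH3): pendant –OC(=O)CH3: an acyloxy group → ester.
  CH2OCH2: C–O–C with sp³ carbons on both sides and no adjacent C=O → ether.
  CH(COCH3): pendant –COCH3: carbonyl C bonded to two carbons → ketone.
  CH(COCH3): pendant –COCH3: carbonyl C bonded to two carbons → ketone.
  CH(C6H5): pendant –C6H5: benzene ring → arene.
  CH(CONH2): pendant –CONH2: carbonyl C bonded to C and N → amide.
  CH=CH: C=C double bond → alkene.
  CH=CH: C=C double bond → alkene.
  CH(CH2Cl): pendant –CH2X: halogen on sp³ carbon → alkyl halide.
  C6H4: para-disubstituted benzene ring → arene.
  CH(COCH3): pendant –COCH3: carbonyl C bonded to two carbons → ketone.
  CH2NO2: –NO2 on carbon → nitro group.
Alkene appears at: CH=CH, CH=CH → 2.

2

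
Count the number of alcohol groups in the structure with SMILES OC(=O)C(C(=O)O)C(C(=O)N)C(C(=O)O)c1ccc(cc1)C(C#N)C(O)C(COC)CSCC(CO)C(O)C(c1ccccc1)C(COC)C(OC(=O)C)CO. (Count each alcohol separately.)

4

–COOH: carbonyl C bonded to –OH and C → carboxylic acid (the –OH is not a separate alcohol).
pendant –COOH: carbonyl C bonded to C and –OH → carboxylic acid.
pendant –CONH2: carbonyl C bonded to C and N → amide.
pendant –COOH: carbonyl C bonded to C and –OH → carboxylic acid.
para-disubstituted benzene ring → arene.
pendant –C≡N: nitrile.
–OH on an sp³ carbon → alcohol (secondary).
pendant –CH2OCH3: C–O–C linkage → ether.
C–S–C linkage → sulfide (thioether).
pendant –CH2OH on an sp³ backbone C → alcohol.
–OH on an sp³ carbon → alcohol (secondary).
pendant –C6H5: benzene ring → arene.
pendant –CH2OCH3: C–O–C linkage → ether.
pendant –OC(=O)CH3: an acyloxy group → ester.
–OH on an sp³ carbon → alcohol.
Alcohol appears at: CH(OH), CH(CH2OH), CH(OH), CH2OH → 4.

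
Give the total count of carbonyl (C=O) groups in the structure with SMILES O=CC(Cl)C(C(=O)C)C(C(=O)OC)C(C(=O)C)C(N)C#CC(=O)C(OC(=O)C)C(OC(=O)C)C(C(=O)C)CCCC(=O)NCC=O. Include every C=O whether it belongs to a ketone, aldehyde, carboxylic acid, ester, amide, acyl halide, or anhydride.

10

OHC: aldehyde, 1 C=O (running total 1).
CH(COCH3): ketone, 1 C=O (running total 2).
CH(COOCH3): ester, 1 C=O (running total 3).
CH(COCH3): ketone, 1 C=O (running total 4).
CO: ketone, 1 C=O (running total 5).
CH(OCOCH3): ester, 1 C=O (running total 6).
CH(OCOCH3): ester, 1 C=O (running total 7).
CH(COCH3): ketone, 1 C=O (running total 8).
CH2CONHCH2: amide, 1 C=O (running total 9).
CHO: aldehyde, 1 C=O (running total 10).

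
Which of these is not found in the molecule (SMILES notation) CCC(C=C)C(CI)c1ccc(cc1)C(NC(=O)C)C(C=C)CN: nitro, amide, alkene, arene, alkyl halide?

arene: present (C6H4 — para-disubstituted benzene ring → arene).
alkyl halide: present (CH(CH2I) — pendant –CH2X: halogen on sp³ carbon → alkyl halide).
alkene: present (CH(CH=CH2) — pendant –CH=CH2: C=C double bond → alkene).
amide: present (CH(NHCOCH3) — pendant –NHC(=O)CH3: N bonded to a carbonyl → amide (not amine)).
nitro: no segment matches this pattern.

nitro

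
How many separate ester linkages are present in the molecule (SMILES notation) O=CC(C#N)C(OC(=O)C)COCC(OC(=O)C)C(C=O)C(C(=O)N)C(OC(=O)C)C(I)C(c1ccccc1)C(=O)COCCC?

3

Working along the chain:
  OHC: terminal –CHO: carbonyl C bonded to H and C → aldehyde.
  CH(CN): pendant –C≡N: nitrile.
  CH(OCOCH3): pendant –OC(=O)CH3: an acyloxy group → ester.
  CH2OCH2: C–O–C with sp³ carbons on both sides and no adjacent C=O → ether.
  CH(OCOCH3): pendant –OC(=O)CH3: an acyloxy group → ester.
  CH(CHO): pendant –CHO: carbonyl C bonded to C and H → aldehyde.
  CH(CONH2): pendant –CONH2: carbonyl C bonded to C and N → amide.
  CH(OCOCH3): pendant –OC(=O)CH3: an acyloxy group → ester.
  CH(I): halogen on an sp³ carbon → alkyl halide.
  CH(C6H5): pendant –C6H5: benzene ring → arene.
  CO: –C(=O)– with carbon on both sides → ketone.
  CH2OCH2: C–O–C with sp³ carbons on both sides and no adjacent C=O → ether.
Ester appears at: CH(OCOCH3), CH(OCOCH3), CH(OCOCH3) → 3.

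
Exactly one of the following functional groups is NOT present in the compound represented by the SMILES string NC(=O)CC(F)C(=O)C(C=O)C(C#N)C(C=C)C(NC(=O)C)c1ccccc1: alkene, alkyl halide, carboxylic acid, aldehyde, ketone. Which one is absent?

carboxylic acid

aldehyde: present (CH(CHO) — pendant –CHO: carbonyl C bonded to C and H → aldehyde).
alkene: present (CH(CH=CH2) — pendant –CH=CH2: C=C double bond → alkene).
ketone: present (CO — –C(=O)– with carbon on both sides → ketone).
alkyl halide: present (CH(F) — halogen on an sp³ carbon → alkyl halide).
carboxylic acid: absent. In each of H2NCO and CH(NHCOCH3), the carbonyl is bonded to nitrogen, not to –OH; that is an amide.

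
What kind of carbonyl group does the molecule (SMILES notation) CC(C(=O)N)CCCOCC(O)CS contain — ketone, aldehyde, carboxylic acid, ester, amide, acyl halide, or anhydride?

The carbonyl is in the CH(CONH2) segment: pendant –CONH2: carbonyl C bonded to C and N → amide.

amide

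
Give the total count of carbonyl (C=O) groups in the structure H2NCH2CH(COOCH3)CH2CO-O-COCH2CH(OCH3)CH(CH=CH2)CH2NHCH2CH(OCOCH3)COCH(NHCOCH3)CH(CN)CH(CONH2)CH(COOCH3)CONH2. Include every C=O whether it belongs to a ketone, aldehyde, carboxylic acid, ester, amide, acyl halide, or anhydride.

CH(COOCH3): ester, 1 C=O (running total 1).
CH2CO-O-COCH2: anhydride, 2 C=O (running total 3).
CH(OCOCH3): ester, 1 C=O (running total 4).
CO: ketone, 1 C=O (running total 5).
CH(NHCOCH3): amide, 1 C=O (running total 6).
CH(CONH2): amide, 1 C=O (running total 7).
CH(COOCH3): ester, 1 C=O (running total 8).
CONH2: amide, 1 C=O (running total 9).

9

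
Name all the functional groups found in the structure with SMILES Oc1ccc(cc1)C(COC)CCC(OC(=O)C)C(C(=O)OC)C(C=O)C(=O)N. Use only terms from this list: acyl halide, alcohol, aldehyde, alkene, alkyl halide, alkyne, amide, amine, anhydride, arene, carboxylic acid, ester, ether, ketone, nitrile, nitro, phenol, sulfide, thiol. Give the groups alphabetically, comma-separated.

aldehyde, amide, arene, ester, ether, phenol

–OH attached directly to an aromatic ring → phenol (not alcohol); the ring itself is an arene.
pendant –CH2OCH3: C–O–C linkage → ether.
pendant –OC(=O)CH3: an acyloxy group → ester.
pendant –COOCH3: carbonyl C bonded to C and –OCH3 → ester.
pendant –CHO: carbonyl C bonded to C and H → aldehyde.
–C(=O)NH2: carbonyl C bonded to C and to N → amide (the N is not a separate amine).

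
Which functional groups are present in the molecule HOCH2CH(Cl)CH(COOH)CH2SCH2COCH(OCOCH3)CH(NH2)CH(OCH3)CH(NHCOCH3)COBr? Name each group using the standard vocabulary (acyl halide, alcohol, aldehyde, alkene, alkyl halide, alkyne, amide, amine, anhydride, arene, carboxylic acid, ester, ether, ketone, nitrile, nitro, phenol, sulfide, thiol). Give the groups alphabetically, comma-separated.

Reading the structure from left to right:
  HOCH2: HO– on an sp³ carbon → alcohol.
  CH(Cl): halogen on an sp³ carbon → alkyl halide.
  CH(COOH): pendant –COOH: carbonyl C bonded to C and –OH → carboxylic acid.
  CH2SCH2: C–S–C linkage → sulfide (thioether).
  CO: –C(=O)– with carbon on both sides → ketone.
  CH(OCOCH3): pendant –OC(=O)CH3: an acyloxy group → ester.
  CH(NH2): –NH2 on an sp³ carbon with no adjacent C=O → amine.
  CH(OCH3): pendant –OCH3: C–O–C with sp³ C, no adjacent C=O → ether.
  CH(NHCOCH3): pendant –NHC(=O)CH3: N bonded to a carbonyl → amide (not amine).
  COBr: –C(=O)Br: carbonyl C bonded to C and to a halogen → acyl halide (not alkyl halide).

acyl halide, alcohol, alkyl halide, amide, amine, carboxylic acid, ester, ether, ketone, sulfide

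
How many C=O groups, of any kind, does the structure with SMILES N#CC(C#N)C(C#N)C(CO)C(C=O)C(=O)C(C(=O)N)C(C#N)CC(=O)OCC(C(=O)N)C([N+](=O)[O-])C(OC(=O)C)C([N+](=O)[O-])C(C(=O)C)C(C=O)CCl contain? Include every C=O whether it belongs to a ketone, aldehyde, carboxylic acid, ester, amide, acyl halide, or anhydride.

8

CH(CHO): aldehyde, 1 C=O (running total 1).
CO: ketone, 1 C=O (running total 2).
CH(CONH2): amide, 1 C=O (running total 3).
CH2COOCH2: ester, 1 C=O (running total 4).
CH(CONH2): amide, 1 C=O (running total 5).
CH(OCOCH3): ester, 1 C=O (running total 6).
CH(COCH3): ketone, 1 C=O (running total 7).
CH(CHO): aldehyde, 1 C=O (running total 8).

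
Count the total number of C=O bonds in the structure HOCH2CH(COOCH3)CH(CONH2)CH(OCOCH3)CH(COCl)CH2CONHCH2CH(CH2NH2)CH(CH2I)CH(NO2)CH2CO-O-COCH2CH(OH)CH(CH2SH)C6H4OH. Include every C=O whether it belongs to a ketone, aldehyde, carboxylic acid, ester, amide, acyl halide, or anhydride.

CH(COOCH3): ester, 1 C=O (running total 1).
CH(CONH2): amide, 1 C=O (running total 2).
CH(OCOCH3): ester, 1 C=O (running total 3).
CH(COCl): acyl halide, 1 C=O (running total 4).
CH2CONHCH2: amide, 1 C=O (running total 5).
CH2CO-O-COCH2: anhydride, 2 C=O (running total 7).

7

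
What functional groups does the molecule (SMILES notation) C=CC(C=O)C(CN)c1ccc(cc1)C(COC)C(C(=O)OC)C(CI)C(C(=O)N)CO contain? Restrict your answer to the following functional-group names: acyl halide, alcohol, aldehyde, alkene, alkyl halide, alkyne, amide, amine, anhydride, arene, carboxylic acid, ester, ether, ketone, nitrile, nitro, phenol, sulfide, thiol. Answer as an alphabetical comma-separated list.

Taking each segment in turn:
  CH2=CH: C=C double bond → alkene.
  CH(CHO): pendant –CHO: carbonyl C bonded to C and H → aldehyde.
  CH(CH2NH2): pendant –CH2NH2: N on sp³ C, no adjacent C=O → amine.
  C6H4: para-disubstituted benzene ring → arene.
  CH(CH2OCH3): pendant –CH2OCH3: C–O–C linkage → ether.
  CH(COOCH3): pendant –COOCH3: carbonyl C bonded to C and –OCH3 → ester.
  CH(CH2I): pendant –CH2X: halogen on sp³ carbon → alkyl halide.
  CH(CONH2): pendant –CONH2: carbonyl C bonded to C and N → amide.
  CH2OH: –OH on an sp³ carbon → alcohol.

alcohol, aldehyde, alkene, alkyl halide, amide, amine, arene, ester, ether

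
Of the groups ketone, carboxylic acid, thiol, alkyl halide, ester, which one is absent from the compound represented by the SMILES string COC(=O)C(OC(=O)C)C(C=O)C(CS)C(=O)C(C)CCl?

carboxylic acid

ester: present (CH3OOC — CH3O–C(=O)–: carbonyl C bonded to C and to –OCH3 → ester (not ketone + ether)).
ketone: present (CO — –C(=O)– with carbon on both sides → ketone).
thiol: present (CH(CH2SH) — pendant –CH2SH → thiol).
alkyl halide: present (CH2Cl — halogen on an sp³ carbon → alkyl halide).
carboxylic acid: absent. In each of CH3OOC and CH(OCOCH3), the acyl oxygen is bonded to carbon (–O–C), not to H, so this is an ester.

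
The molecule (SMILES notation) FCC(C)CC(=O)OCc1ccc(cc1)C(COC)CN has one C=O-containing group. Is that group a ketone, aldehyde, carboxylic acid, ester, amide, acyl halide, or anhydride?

The carbonyl is in the CH2COOCH2 segment: –C(=O)–O–C with C on the carbonyl side → ester.

ester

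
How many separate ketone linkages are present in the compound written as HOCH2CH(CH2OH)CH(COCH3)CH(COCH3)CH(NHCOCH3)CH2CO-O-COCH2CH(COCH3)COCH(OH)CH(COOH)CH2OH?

Reading the structure from left to right:
  HOCH2: HO– on an sp³ carbon → alcohol.
  CH(CH2OH): pendant –CH2OH on an sp³ backbone C → alcohol.
  CH(COCH3): pendant –COCH3: carbonyl C bonded to two carbons → ketone.
  CH(COCH3): pendant –COCH3: carbonyl C bonded to two carbons → ketone.
  CH(NHCOCH3): pendant –NHC(=O)CH3: N bonded to a carbonyl → amide (not amine).
  CH2CO-O-COCH2: two acyl groups sharing one oxygen, –C(=O)–O–C(=O)– → anhydride.
  CH(COCH3): pendant –COCH3: carbonyl C bonded to two carbons → ketone.
  CO: –C(=O)– with carbon on both sides → ketone.
  CH(OH): –OH on an sp³ carbon → alcohol (secondary).
  CH(COOH): pendant –COOH: carbonyl C bonded to C and –OH → carboxylic acid.
  CH2OH: –OH on an sp³ carbon → alcohol.
Ketone appears at: CH(COCH3), CH(COCH3), CH(COCH3), CO → 4.

4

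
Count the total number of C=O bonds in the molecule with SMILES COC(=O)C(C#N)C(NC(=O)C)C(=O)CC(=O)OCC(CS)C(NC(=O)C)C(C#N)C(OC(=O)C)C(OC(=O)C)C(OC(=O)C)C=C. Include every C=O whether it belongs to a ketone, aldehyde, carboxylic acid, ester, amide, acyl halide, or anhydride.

8

CH3OOC: ester, 1 C=O (running total 1).
CH(NHCOCH3): amide, 1 C=O (running total 2).
CO: ketone, 1 C=O (running total 3).
CH2COOCH2: ester, 1 C=O (running total 4).
CH(NHCOCH3): amide, 1 C=O (running total 5).
CH(OCOCH3): ester, 1 C=O (running total 6).
CH(OCOCH3): ester, 1 C=O (running total 7).
CH(OCOCH3): ester, 1 C=O (running total 8).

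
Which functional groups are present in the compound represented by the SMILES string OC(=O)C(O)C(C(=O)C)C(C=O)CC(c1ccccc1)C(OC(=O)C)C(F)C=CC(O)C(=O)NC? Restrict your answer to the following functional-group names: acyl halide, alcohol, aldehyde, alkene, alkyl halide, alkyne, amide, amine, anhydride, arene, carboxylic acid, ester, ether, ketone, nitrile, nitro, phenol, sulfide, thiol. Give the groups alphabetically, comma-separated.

alcohol, aldehyde, alkene, alkyl halide, amide, arene, carboxylic acid, ester, ketone

Taking each segment in turn:
  HOOC: –COOH: carbonyl C bonded to –OH and C → carboxylic acid (the –OH is not a separate alcohol).
  CH(OH): –OH on an sp³ carbon → alcohol (secondary).
  CH(COCH3): pendant –COCH3: carbonyl C bonded to two carbons → ketone.
  CH(CHO): pendant –CHO: carbonyl C bonded to C and H → aldehyde.
  CH(C6H5): pendant –C6H5: benzene ring → arene.
  CH(OCOCH3): pendant –OC(=O)CH3: an acyloxy group → ester.
  CH(F): halogen on an sp³ carbon → alkyl halide.
  CH=CH: C=C double bond → alkene.
  CH(OH): –OH on an sp³ carbon → alcohol (secondary).
  CONHCH3: –C(=O)NHCH3: carbonyl C bonded to C and to N → amide (the N is not an amine).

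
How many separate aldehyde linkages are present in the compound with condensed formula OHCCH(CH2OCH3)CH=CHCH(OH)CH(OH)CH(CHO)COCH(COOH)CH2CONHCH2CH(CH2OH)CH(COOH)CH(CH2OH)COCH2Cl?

terminal –CHO: carbonyl C bonded to H and C → aldehyde.
pendant –CH2OCH3: C–O–C linkage → ether.
C=C double bond → alkene.
–OH on an sp³ carbon → alcohol (secondary).
–OH on an sp³ carbon → alcohol (secondary).
pendant –CHO: carbonyl C bonded to C and H → aldehyde.
–C(=O)– with carbon on both sides → ketone.
pendant –COOH: carbonyl C bonded to C and –OH → carboxylic acid.
–C(=O)–N– linkage → amide (the N is not an amine).
pendant –CH2OH on an sp³ backbone C → alcohol.
pendant –COOH: carbonyl C bonded to C and –OH → carboxylic acid.
pendant –CH2OH on an sp³ backbone C → alcohol.
–C(=O)– with carbon on both sides → ketone.
halogen on an sp³ carbon → alkyl halide.
Aldehyde appears at: OHC, CH(CHO) → 2.

2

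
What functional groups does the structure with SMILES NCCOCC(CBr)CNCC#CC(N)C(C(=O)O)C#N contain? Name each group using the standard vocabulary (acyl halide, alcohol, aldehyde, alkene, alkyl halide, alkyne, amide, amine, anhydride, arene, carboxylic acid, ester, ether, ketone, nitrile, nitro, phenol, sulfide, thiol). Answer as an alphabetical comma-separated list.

Reading the structure from left to right:
  H2NCH2: –NH2 on an sp³ carbon with no adjacent C=O → amine.
  CH2OCH2: C–O–C with sp³ carbons on both sides and no adjacent C=O → ether.
  CH(CH2Br): pendant –CH2X: halogen on sp³ carbon → alkyl halide.
  CH2NHCH2: C–N–C with sp³ carbons and no adjacent C=O → amine (secondary).
  C≡C: C≡C triple bond → alkyne.
  CH(NH2): –NH2 on an sp³ carbon with no adjacent C=O → amine.
  CH(COOH): pendant –COOH: carbonyl C bonded to C and –OH → carboxylic acid.
  CN: –C≡N: carbon triple-bonded to nitrogen → nitrile.

alkyl halide, alkyne, amine, carboxylic acid, ether, nitrile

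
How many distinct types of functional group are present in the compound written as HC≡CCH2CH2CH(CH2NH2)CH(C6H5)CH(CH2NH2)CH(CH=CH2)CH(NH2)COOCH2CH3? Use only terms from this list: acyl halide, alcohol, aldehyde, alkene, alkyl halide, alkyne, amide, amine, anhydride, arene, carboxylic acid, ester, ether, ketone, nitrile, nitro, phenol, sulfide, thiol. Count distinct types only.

C≡C triple bond → alkyne.
pendant –CH2NH2: N on sp³ C, no adjacent C=O → amine.
pendant –C6H5: benzene ring → arene.
pendant –CH2NH2: N on sp³ C, no adjacent C=O → amine.
pendant –CH=CH2: C=C double bond → alkene.
–NH2 on an sp³ carbon with no adjacent C=O → amine.
–C(=O)OCH2CH3: carbonyl C bonded to C and to –OEt → ester.
Distinct types present: alkene, alkyne, amine, arene, ester.

5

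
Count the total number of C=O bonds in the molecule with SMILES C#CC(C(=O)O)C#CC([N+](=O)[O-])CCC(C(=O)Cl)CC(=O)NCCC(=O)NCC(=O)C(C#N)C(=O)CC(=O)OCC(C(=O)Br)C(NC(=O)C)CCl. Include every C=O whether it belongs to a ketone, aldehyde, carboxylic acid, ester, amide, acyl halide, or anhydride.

9

CH(COOH): carboxylic acid, 1 C=O (running total 1).
CH(COCl): acyl halide, 1 C=O (running total 2).
CH2CONHCH2: amide, 1 C=O (running total 3).
CH2CONHCH2: amide, 1 C=O (running total 4).
CO: ketone, 1 C=O (running total 5).
CO: ketone, 1 C=O (running total 6).
CH2COOCH2: ester, 1 C=O (running total 7).
CH(COBr): acyl halide, 1 C=O (running total 8).
CH(NHCOCH3): amide, 1 C=O (running total 9).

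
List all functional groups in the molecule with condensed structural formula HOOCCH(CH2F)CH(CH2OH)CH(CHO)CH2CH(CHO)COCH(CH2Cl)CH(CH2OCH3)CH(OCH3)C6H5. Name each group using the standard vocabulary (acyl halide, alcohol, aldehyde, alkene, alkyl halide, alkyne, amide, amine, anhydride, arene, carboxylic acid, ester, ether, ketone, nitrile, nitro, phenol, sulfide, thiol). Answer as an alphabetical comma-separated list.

–COOH: carbonyl C bonded to –OH and C → carboxylic acid (the –OH is not a separate alcohol).
pendant –CH2X: halogen on sp³ carbon → alkyl halide.
pendant –CH2OH on an sp³ backbone C → alcohol.
pendant –CHO: carbonyl C bonded to C and H → aldehyde.
pendant –CHO: carbonyl C bonded to C and H → aldehyde.
–C(=O)– with carbon on both sides → ketone.
pendant –CH2X: halogen on sp³ carbon → alkyl halide.
pendant –CH2OCH3: C–O–C linkage → ether.
pendant –OCH3: C–O–C with sp³ C, no adjacent C=O → ether.
–C6H5 phenyl ring → arene.

alcohol, aldehyde, alkyl halide, arene, carboxylic acid, ether, ketone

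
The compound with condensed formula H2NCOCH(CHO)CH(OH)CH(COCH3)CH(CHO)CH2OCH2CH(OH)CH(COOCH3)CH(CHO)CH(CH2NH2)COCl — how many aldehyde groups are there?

Reading the structure from left to right:
  H2NCO: –C(=O)NH2: carbonyl C bonded to C and to N → amide (the N is not a separate amine).
  CH(CHO): pendant –CHO: carbonyl C bonded to C and H → aldehyde.
  CH(OH): –OH on an sp³ carbon → alcohol (secondary).
  CH(COCH3): pendant –COCH3: carbonyl C bonded to two carbons → ketone.
  CH(CHO): pendant –CHO: carbonyl C bonded to C and H → aldehyde.
  CH2OCH2: C–O–C with sp³ carbons on both sides and no adjacent C=O → ether.
  CH(OH): –OH on an sp³ carbon → alcohol (secondary).
  CH(COOCH3): pendant –COOCH3: carbonyl C bonded to C and –OCH3 → ester.
  CH(CHO): pendant –CHO: carbonyl C bonded to C and H → aldehyde.
  CH(CH2NH2): pendant –CH2NH2: N on sp³ C, no adjacent C=O → amine.
  COCl: –C(=O)Cl: carbonyl C bonded to C and to a halogen → acyl halide (not alkyl halide).
Aldehyde appears at: CH(CHO), CH(CHO), CH(CHO) → 3.

3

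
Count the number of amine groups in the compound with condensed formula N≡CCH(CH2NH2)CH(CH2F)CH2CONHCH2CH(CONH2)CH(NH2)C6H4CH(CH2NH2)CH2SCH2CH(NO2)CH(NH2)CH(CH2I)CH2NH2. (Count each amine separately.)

5

Reading the structure from left to right:
  N≡C: N≡C–: carbon triple-bonded to nitrogen → nitrile.
  CH(CH2NH2): pendant –CH2NH2: N on sp³ C, no adjacent C=O → amine.
  CH(CH2F): pendant –CH2X: halogen on sp³ carbon → alkyl halide.
  CH2CONHCH2: –C(=O)–N– linkage → amide (the N is not an amine).
  CH(CONH2): pendant –CONH2: carbonyl C bonded to C and N → amide.
  CH(NH2): –NH2 on an sp³ carbon with no adjacent C=O → amine.
  C6H4: para-disubstituted benzene ring → arene.
  CH(CH2NH2): pendant –CH2NH2: N on sp³ C, no adjacent C=O → amine.
  CH2SCH2: C–S–C linkage → sulfide (thioether).
  CH(NO2): –NO2 on an sp³ carbon → nitro (the N=O is not a carbonyl).
  CH(NH2): –NH2 on an sp³ carbon with no adjacent C=O → amine.
  CH(CH2I): pendant –CH2X: halogen on sp³ carbon → alkyl halide.
  CH2NH2: –NH2 on an sp³ carbon with no adjacent C=O → amine.
Amine appears at: CH(CH2NH2), CH(NH2), CH(CH2NH2), CH(NH2), CH2NH2 → 5.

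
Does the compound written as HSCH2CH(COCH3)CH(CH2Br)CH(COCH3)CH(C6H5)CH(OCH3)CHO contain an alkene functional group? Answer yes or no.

–SH on an sp³ carbon → thiol.
pendant –COCH3: carbonyl C bonded to two carbons → ketone.
pendant –CH2X: halogen on sp³ carbon → alkyl halide.
pendant –COCH3: carbonyl C bonded to two carbons → ketone.
pendant –C6H5: benzene ring → arene.
pendant –OCH3: C–O–C with sp³ C, no adjacent C=O → ether.
terminal –CHO: carbonyl C bonded to H and C → aldehyde.
In CH(C6H5), the C=C units are part of an aromatic ring, which is an arene, not an isolated alkene.
The groups actually present are: aldehyde, alkyl halide, arene, ether, ketone, thiol.

no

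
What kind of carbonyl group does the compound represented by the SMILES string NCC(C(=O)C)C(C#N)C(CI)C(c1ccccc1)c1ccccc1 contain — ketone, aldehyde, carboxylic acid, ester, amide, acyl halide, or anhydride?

The carbonyl is in the CH(COCH3) segment: pendant –COCH3: carbonyl C bonded to two carbons → ketone.

ketone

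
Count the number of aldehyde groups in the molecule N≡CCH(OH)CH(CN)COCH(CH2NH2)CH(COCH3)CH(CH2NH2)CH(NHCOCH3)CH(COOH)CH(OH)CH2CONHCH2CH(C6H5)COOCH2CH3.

Working along the chain:
  N≡C: N≡C–: carbon triple-bonded to nitrogen → nitrile.
  CH(OH): –OH on an sp³ carbon → alcohol (secondary).
  CH(CN): pendant –C≡N: nitrile.
  CO: –C(=O)– with carbon on both sides → ketone.
  CH(CH2NH2): pendant –CH2NH2: N on sp³ C, no adjacent C=O → amine.
  CH(COCH3): pendant –COCH3: carbonyl C bonded to two carbons → ketone.
  CH(CH2NH2): pendant –CH2NH2: N on sp³ C, no adjacent C=O → amine.
  CH(NHCOCH3): pendant –NHC(=O)CH3: N bonded to a carbonyl → amide (not amine).
  CH(COOH): pendant –COOH: carbonyl C bonded to C and –OH → carboxylic acid.
  CH(OH): –OH on an sp³ carbon → alcohol (secondary).
  CH2CONHCH2: –C(=O)–N– linkage → amide (the N is not an amine).
  CH(C6H5): pendant –C6H5: benzene ring → arene.
  COOCH2CH3: –C(=O)OCH2CH3: carbonyl C bonded to C and to –OEt → ester.
No segment is a aldehyde: CO is ketone, not aldehyde; CH(COCH3) is ketone, not aldehyde; CH(COOH) is carboxylic acid, not aldehyde. → 0.

0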